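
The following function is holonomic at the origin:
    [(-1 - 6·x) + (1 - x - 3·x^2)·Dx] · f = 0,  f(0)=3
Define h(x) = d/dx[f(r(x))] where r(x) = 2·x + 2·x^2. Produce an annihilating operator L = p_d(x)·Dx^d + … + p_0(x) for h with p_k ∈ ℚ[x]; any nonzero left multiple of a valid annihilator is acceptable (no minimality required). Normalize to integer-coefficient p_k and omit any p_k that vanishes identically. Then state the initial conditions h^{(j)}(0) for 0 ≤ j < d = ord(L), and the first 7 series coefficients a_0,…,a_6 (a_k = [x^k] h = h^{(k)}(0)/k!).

f: a_k = 3, 3, 12, 21, 57, 120, 291, …
Change of var in L_f (x↦r) gives L₀.
h₀' ⇒ L via d/dx closure of L₀.
L = (18 + 156·x + 804·x^2 + 2736·x^3 + 4968·x^4 + 4320·x^5 + 1440·x^6) + (-1 - 12·x + 6·x^2 + 268·x^3 + 900·x^4 + 1368·x^5 + 1008·x^6 + 288·x^7)·Dx  (order 1).
h: a_k = 6, 108, 792, 5856, 39960, 260784, 1659840, …
ICs: h(0) = 6.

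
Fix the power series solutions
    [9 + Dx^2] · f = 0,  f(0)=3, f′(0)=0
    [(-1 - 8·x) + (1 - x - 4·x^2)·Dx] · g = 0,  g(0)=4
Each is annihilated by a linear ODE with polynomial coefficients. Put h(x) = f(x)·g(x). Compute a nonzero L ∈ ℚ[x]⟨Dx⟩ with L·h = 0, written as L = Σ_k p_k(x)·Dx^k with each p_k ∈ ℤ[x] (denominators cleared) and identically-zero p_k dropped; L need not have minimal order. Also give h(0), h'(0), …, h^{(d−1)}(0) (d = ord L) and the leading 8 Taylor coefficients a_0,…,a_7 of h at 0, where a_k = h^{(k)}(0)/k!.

L = (-1 + 9·x + 36·x^2) + (2 + 16·x)·Dx + (-1 + x + 4·x^2)·Dx^2  (order 2).
h: a_k = 12, 12, 6, 54, 237/2, 669/2, 15927/20, 42687/20, …
ICs: h(0) = 12, h′(0) = 12.

f: a_k = 3, 0, -27/2, 0, 81/8, 0, -243/80, 0, …
g: a_k = 4, 4, 20, 36, 116, 260, 724, 1764, …
Sym-product of L_f,L_g gives L₀ (≤ ord 2).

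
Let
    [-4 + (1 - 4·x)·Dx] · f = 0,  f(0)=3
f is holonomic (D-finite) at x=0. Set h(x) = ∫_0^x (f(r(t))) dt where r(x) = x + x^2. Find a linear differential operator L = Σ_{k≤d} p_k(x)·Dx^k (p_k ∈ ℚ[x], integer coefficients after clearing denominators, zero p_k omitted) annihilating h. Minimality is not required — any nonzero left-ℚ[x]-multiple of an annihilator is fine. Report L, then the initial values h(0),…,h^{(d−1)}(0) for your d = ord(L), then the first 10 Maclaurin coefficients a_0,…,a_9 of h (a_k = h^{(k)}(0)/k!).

f: a_k = 3, 12, 48, 192, 768, 3072, 12288, 49152, 196608, 786432, …
Change of var in L_f (x↦r) gives L₀.
∫: right-multiply L₀ by Dx.
L = (4 + 8·x)·Dx + (-1 + 4·x + 4·x^2)·Dx^2  (order 2).
h: a_k = 0, 3, 6, 20, 72, 1392/5, 1120, 32448/7, 19584, 252160/3, …
ICs: h(0) = 0, h′(0) = 3.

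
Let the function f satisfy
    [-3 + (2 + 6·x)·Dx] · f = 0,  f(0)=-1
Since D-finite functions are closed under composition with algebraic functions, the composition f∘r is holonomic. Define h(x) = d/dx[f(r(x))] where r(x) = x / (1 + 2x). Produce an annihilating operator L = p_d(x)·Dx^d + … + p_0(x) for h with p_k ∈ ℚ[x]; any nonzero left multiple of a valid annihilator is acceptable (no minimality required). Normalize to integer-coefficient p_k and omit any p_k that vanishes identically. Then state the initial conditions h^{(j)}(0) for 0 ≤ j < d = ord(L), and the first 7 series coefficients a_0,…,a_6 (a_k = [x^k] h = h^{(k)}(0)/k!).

L = (-11 - 40·x) + (-2 - 14·x - 20·x^2)·Dx  (order 1).
h: a_k = -3/2, 33/4, -585/16, 4965/32, -169545/256, 1477503/512, -26328981/2048, …
ICs: h(0) = -3/2.

f: a_k = -1, -3/2, 9/8, -27/16, 405/128, -1701/256, 15309/1024, …
Change of var in L_f (x↦r) gives L₀.
h₀' ⇒ L via d/dx closure of L₀.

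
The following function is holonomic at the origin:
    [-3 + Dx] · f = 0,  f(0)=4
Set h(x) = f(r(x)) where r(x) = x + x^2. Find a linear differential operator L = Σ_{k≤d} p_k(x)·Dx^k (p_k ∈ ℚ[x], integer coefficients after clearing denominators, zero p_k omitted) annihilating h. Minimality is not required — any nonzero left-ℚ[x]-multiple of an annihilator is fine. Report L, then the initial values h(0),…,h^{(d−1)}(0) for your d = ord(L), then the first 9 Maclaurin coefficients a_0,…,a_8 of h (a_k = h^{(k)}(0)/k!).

f: a_k = 4, 12, 18, 18, 27/2, 81/10, 81/20, 243/140, 729/1120, …
Substitute x→r, Dx→(1/r')Dx; clear ⇒ L₀.
L = (-3 - 6·x) + Dx  (order 1).
h: a_k = 4, 12, 30, 54, 171/2, 1161/10, 2871/20, 4509/28, 188217/1120, …
ICs: h(0) = 4.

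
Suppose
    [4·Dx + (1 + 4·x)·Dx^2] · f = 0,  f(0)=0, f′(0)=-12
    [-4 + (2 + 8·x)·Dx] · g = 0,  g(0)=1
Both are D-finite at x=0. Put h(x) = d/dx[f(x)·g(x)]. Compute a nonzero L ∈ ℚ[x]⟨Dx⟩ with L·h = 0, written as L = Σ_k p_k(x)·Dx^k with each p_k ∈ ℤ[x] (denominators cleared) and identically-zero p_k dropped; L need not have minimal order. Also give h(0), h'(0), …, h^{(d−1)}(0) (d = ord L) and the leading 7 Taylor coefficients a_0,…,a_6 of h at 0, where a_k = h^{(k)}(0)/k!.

f: a_k = 0, -12, 24, -64, 192, -3072/5, 2048, …
g: a_k = 1, 2, -2, 4, -10, 28, -84, …
h₀=f·g: eliminate ⇒ L₀, order ≤ 2·1.
h=h₀': d/dx-closure on L₀ ⇒ L.
L = 4 + (8 + 32·x)·Dx + (1 + 8·x + 16·x^2)·Dx^2  (order 2).
h: a_k = -12, 0, 24, -128, 568, -11904/5, 48688/5, …
ICs: h(0) = -12, h′(0) = 0.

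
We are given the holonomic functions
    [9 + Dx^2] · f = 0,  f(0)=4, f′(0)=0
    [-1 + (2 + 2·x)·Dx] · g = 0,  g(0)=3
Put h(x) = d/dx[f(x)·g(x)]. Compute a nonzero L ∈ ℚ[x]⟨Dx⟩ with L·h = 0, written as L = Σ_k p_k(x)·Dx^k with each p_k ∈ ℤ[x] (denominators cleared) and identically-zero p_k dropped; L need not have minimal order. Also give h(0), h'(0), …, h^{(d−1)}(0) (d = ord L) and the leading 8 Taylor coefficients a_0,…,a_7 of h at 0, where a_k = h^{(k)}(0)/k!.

L = (551 + 1968·x + 2712·x^2 + 1728·x^3 + 432·x^4) + (-44 - 140·x - 144·x^2 - 48·x^3)·Dx + (52 + 200·x + 292·x^2 + 192·x^3 + 48·x^4)·Dx^2  (order 2).
h: a_k = 6, -111, -315/4, 1497/8, 5505/64, -58941/640, -86499/2560, 814203/35840, …
ICs: h(0) = 6, h′(0) = -111.

f: a_k = 4, 0, -18, 0, 27/2, 0, -81/20, 0, …
g: a_k = 3, 3/2, -3/8, 3/16, -15/128, 21/256, -63/1024, 99/2048, …
h₀=f·g: eliminate ⇒ L₀, order ≤ 2·1.
Derive L from L₀ (diff closure).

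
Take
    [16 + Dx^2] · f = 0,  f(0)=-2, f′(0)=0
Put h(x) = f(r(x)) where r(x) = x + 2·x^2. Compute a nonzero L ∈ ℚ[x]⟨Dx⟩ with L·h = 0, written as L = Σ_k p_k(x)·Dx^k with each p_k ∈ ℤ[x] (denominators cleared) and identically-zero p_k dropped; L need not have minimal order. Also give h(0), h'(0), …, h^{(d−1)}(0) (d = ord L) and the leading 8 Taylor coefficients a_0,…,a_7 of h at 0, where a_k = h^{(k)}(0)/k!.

f: a_k = -2, 0, 16, 0, -64/3, 0, 512/45, 0, …
L₀ from L_f via x↦r, Dx↦r'^{-1}Dx.
L = (16 + 192·x + 768·x^2 + 1024·x^3) - 4·Dx + (1 + 4·x)·Dx^2  (order 2).
h: a_k = -2, 0, 16, 64, 128/3, -512/3, -22528/45, -8192/15, …
ICs: h(0) = -2, h′(0) = 0.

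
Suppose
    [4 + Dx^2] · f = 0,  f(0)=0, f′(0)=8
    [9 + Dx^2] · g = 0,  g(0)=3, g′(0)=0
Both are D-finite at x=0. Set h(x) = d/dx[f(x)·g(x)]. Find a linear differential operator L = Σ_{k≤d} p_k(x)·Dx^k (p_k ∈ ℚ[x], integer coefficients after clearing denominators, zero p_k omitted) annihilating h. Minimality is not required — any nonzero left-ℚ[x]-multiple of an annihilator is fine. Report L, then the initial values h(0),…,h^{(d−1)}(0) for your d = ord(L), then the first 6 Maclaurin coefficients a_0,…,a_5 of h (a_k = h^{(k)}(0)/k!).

f: a_k = 0, 8, 0, -16/3, 0, 16/15, …
g: a_k = 3, 0, -27/2, 0, 81/8, 0, …
Product ⇒ symmetric product L₀, ord ≤ 4.
Differentiate: ansatz ord ≤ ord L₀ ⇒ L.
L = 25 + 26·Dx^2 + Dx^4  (order 4).
h: a_k = 24, 0, -372, 0, 781, 0, …
ICs: h(0) = 24, h′(0) = 0, h′′(0) = -744, h′′′(0) = 0.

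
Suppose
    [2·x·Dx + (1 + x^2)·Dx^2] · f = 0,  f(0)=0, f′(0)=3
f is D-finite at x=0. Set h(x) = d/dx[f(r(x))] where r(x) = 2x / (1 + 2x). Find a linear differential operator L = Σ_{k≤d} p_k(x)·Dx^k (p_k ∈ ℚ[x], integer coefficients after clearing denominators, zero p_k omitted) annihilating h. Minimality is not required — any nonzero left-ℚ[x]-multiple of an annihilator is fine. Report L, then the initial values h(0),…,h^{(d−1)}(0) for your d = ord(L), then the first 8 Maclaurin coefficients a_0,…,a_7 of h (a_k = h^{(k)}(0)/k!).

f: a_k = 0, 3, 0, -1, 0, 3/5, 0, -3/7, …
h₀=f(r): pull back L_f along r ⇒ L₀.
h=h₀': d/dx-closure on L₀ ⇒ L.
L = (4 + 16·x) + (1 + 4·x + 8·x^2)·Dx  (order 1).
h: a_k = 6, -24, 48, 0, -384, 1536, -3072, 0, …
ICs: h(0) = 6.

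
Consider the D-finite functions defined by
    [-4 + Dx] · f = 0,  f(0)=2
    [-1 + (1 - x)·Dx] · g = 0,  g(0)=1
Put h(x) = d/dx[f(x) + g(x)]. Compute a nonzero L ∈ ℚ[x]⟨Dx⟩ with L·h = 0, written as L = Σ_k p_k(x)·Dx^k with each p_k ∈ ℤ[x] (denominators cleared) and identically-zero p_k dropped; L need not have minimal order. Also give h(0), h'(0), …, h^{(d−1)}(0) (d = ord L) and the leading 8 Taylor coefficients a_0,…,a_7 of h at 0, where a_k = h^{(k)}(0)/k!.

f: a_k = 2, 8, 16, 64/3, 64/3, 256/15, 512/45, 2048/315, …
g: a_k = 1, 1, 1, 1, 1, 1, 1, 1, …
Sum ⇒ L₀ = lclm(L_f,L_g) in ℚ(x)⟨Dx⟩.
Derive L from L₀ (diff closure).
L = (-4 + 16·x) + (5 - 16·x + 8·x^2)·Dx + (-1 + 3·x - 2·x^2)·Dx^2  (order 2).
h: a_k = 9, 34, 67, 268/3, 271/3, 1114/15, 2363/45, 10712/315, …
ICs: h(0) = 9, h′(0) = 34.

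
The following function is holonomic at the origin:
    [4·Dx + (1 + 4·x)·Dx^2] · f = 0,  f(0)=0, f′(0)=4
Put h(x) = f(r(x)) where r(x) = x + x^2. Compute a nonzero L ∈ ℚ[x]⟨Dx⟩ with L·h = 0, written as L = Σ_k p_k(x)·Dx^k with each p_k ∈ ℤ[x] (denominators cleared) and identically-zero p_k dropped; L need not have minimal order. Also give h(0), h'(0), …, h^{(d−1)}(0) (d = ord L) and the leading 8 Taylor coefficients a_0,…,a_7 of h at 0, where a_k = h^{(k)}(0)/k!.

L = 2·Dx + (1 + 2·x)·Dx^2  (order 2).
h: a_k = 0, 4, -4, 16/3, -8, 64/5, -64/3, 256/7, …
ICs: h(0) = 0, h′(0) = 4.

f: a_k = 0, 4, -8, 64/3, -64, 1024/5, -2048/3, 16384/7, …
Change of var in L_f (x↦r) gives L₀.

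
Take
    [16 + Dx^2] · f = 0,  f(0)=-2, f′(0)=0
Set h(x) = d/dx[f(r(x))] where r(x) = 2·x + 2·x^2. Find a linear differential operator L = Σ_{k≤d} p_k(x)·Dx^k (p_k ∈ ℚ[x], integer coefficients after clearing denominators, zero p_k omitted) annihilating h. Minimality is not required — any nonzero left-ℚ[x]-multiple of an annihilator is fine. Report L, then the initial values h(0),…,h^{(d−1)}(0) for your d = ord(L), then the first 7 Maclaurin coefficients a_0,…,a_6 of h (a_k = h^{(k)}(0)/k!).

L = (76 + 512·x + 1536·x^2 + 2048·x^3 + 1024·x^4) + (-6 - 12·x)·Dx + (1 + 4·x + 4·x^2)·Dx^2  (order 2).
h: a_k = 0, 128, 384, -3328/3, -20480/3, -118784/15, 315392/15, …
ICs: h(0) = 0, h′(0) = 128.

f: a_k = -2, 0, 16, 0, -64/3, 0, 512/45, …
Change of var in L_f (x↦r) gives L₀.
h=h₀': d/dx-closure on L₀ ⇒ L.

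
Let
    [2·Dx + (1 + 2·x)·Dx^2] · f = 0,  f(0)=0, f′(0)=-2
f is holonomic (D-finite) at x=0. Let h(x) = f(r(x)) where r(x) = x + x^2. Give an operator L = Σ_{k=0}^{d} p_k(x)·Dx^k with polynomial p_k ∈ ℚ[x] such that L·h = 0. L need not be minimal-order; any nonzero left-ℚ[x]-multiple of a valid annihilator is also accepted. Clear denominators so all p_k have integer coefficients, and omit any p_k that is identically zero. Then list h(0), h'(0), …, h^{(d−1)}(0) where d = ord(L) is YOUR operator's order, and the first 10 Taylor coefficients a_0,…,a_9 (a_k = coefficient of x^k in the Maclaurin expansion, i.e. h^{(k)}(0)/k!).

f: a_k = 0, -2, 2, -8/3, 4, -32/5, 32/3, -128/7, 32, -512/9, …
f∘r: x↦r, Dx↦Dx/r' in L_f ⇒ L₀.
L = (4·x + 4·x^2)·Dx + (1 + 4·x + 6·x^2 + 4·x^3)·Dx^2  (order 2).
h: a_k = 0, -2, 0, 4/3, -2, 8/5, 0, -16/7, 4, -32/9, …
ICs: h(0) = 0, h′(0) = -2.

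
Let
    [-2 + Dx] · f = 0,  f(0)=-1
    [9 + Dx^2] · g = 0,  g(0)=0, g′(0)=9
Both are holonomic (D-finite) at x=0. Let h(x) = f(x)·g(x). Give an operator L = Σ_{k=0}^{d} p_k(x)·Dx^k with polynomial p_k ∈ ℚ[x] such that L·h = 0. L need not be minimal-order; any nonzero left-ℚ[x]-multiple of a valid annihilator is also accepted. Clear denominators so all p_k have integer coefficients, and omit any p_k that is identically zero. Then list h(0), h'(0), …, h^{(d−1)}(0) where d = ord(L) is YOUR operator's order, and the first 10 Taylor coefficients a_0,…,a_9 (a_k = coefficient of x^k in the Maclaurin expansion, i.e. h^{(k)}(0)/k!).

f: a_k = -1, -2, -2, -4/3, -2/3, -4/15, -4/45, -8/315, -2/315, -4/2835, …
g: a_k = 0, 9, 0, -27/2, 0, 243/40, 0, -729/560, 0, 729/4480, …
Sym-product of L_f,L_g gives L₀ (≤ ord 2).
L = 13 - 4·Dx + Dx^2  (order 2).
h: a_k = 0, -9, -18, -9/2, 15, 597/40, 69/20, -1483/560, -17/8, -2089/4480, …
ICs: h(0) = 0, h′(0) = -9.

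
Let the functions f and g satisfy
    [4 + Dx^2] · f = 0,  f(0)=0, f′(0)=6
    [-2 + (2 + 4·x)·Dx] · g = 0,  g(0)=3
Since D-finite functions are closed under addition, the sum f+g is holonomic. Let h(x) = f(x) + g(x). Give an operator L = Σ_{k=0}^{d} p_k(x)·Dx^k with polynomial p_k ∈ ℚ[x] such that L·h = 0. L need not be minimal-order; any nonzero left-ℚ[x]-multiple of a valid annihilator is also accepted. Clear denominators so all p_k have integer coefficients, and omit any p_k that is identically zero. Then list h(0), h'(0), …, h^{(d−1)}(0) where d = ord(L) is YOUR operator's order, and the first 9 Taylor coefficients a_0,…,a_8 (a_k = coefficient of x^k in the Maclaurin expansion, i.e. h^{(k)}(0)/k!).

L = (-28 - 64·x - 64·x^2) + (12 + 88·x + 192·x^2 + 128·x^3)·Dx + (-7 - 16·x - 16·x^2)·Dx^2 + (3 + 22·x + 48·x^2 + 32·x^3)·Dx^3  (order 3).
h: a_k = 3, 9, -3/2, -5/2, -15/8, 137/40, -63/16, 10267/1680, -1287/128, …
ICs: h(0) = 3, h′(0) = 9, h′′(0) = -3.

f: a_k = 0, 6, 0, -4, 0, 4/5, 0, -8/105, 0, …
g: a_k = 3, 3, -3/2, 3/2, -15/8, 21/8, -63/16, 99/16, -1287/128, …
L₀ := lclm(L_f,L_g); ord L₀ ≤ 2+1.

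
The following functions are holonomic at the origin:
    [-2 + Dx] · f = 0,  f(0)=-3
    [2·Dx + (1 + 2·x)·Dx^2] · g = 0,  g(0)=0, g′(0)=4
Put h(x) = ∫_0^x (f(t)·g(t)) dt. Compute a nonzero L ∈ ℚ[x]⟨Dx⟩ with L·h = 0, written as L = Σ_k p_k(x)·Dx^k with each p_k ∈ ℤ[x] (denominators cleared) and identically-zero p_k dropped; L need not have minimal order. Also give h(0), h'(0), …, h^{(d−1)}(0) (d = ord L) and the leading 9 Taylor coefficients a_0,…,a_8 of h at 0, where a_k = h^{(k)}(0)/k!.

f: a_k = -3, -6, -6, -4, -2, -4/5, -4/15, -8/105, -2/105, …
g: a_k = 0, 4, -4, 16/3, -8, 64/5, -64/3, 256/7, -64, …
L₀ := L_f ⊗_s L_g (sym. prod.), ord ≤ 2.
Integrate: L := L₀·Dx.
L = 8·x·Dx + (-2 - 8·x)·Dx^2 + (1 + 2·x)·Dx^3  (order 3).
h: a_k = 0, 0, -6, -4, -4, 0, -12/5, 8/3, -92/21, …
ICs: h(0) = 0, h′(0) = 0, h′′(0) = -12.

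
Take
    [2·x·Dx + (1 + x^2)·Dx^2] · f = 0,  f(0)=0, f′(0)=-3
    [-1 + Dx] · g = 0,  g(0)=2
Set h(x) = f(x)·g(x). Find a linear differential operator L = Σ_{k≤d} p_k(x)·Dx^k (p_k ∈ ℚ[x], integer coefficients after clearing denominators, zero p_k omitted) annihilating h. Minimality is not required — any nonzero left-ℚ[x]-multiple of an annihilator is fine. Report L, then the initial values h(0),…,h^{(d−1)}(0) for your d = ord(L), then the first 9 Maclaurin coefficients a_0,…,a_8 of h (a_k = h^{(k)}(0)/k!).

f: a_k = 0, -3, 0, 1, 0, -3/5, 0, 3/7, 0, …
g: a_k = 2, 2, 1, 1/3, 1/12, 1/60, 1/360, 1/2520, 1/20160, …
Sym-product of L_f,L_g gives L₀ (≤ ord 2).
L = (1 - 2·x + x^2) + (-2 + 2·x - 2·x^2)·Dx + (1 + x^2)·Dx^2  (order 2).
h: a_k = 0, -6, -6, -1, 1, -9/20, -11/12, 93/280, 113/168, …
ICs: h(0) = 0, h′(0) = -6.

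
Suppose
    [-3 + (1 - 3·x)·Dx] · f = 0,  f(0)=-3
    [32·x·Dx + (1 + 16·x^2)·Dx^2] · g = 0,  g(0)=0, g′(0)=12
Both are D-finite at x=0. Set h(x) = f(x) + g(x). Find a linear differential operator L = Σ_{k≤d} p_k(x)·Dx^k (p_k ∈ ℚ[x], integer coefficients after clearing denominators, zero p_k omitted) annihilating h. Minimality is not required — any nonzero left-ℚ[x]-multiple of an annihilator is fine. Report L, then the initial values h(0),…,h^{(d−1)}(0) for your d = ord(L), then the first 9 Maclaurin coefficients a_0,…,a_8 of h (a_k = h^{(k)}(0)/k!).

L = (-96 + 1152·x + 4608·x^2)·Dx + (43 - 96·x + 240·x^2 + 4608·x^3)·Dx^2 + (-3 - 7·x - 112·x^3 + 768·x^4)·Dx^3  (order 3).
h: a_k = -3, 3, -27, -145, -243, -573/5, -2187, -95079/7, -19683, …
ICs: h(0) = -3, h′(0) = 3, h′′(0) = -54.

f: a_k = -3, -9, -27, -81, -243, -729, -2187, -6561, -19683, …
g: a_k = 0, 12, 0, -64, 0, 3072/5, 0, -49152/7, 0, …
Sum ⇒ L₀ = lclm(L_f,L_g) in ℚ(x)⟨Dx⟩.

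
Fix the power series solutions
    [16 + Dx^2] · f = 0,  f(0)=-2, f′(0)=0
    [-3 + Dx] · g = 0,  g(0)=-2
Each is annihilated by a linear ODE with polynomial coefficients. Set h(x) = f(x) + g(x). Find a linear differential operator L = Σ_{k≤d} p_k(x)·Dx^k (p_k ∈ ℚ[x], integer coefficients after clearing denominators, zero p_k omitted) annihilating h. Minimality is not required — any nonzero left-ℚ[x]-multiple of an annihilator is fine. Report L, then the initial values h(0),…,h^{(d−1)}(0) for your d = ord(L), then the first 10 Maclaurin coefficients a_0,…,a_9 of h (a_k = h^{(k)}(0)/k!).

f: a_k = -2, 0, 16, 0, -64/3, 0, 512/45, 0, -1024/315, 0, …
g: a_k = -2, -6, -9, -9, -27/4, -81/20, -81/40, -243/280, -729/2240, -243/2240, …
Sum ⇒ L₀ = lclm(L_f,L_g) in ℚ(x)⟨Dx⟩.
L = -48 + 16·Dx - 3·Dx^2 + Dx^3  (order 3).
h: a_k = -4, -6, 7, -9, -337/12, -81/20, 3367/360, -243/280, -72097/20160, -243/2240, …
ICs: h(0) = -4, h′(0) = -6, h′′(0) = 14.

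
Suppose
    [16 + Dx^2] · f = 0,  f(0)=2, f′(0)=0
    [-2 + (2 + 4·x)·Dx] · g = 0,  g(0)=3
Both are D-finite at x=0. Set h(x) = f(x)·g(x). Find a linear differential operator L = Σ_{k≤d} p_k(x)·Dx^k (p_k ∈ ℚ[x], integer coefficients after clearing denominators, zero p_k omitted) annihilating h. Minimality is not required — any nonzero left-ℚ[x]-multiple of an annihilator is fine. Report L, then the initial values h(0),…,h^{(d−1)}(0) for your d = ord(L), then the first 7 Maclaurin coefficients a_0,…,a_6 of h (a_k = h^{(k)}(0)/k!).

f: a_k = 2, 0, -16, 0, 64/3, 0, -512/45, …
g: a_k = 3, 3, -3/2, 3/2, -15/8, 21/8, -63/16, …
Product ⇒ symmetric product L₀, ord ≤ 2.
L = (19 + 64·x + 64·x^2) + (-2 - 4·x)·Dx + (1 + 4·x + 4·x^2)·Dx^2  (order 2).
h: a_k = 6, 6, -51, -45, 337/4, 181/4, -5281/120, …
ICs: h(0) = 6, h′(0) = 6.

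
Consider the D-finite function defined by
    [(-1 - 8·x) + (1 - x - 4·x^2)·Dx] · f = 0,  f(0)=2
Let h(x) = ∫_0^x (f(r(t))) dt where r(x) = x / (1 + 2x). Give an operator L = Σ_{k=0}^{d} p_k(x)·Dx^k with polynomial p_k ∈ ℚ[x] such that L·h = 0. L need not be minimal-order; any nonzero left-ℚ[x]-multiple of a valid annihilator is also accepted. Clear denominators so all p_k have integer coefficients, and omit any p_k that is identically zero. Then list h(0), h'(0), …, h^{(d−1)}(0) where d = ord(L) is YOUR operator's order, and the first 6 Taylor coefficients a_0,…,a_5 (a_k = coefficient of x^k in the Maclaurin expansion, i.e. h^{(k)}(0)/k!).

f: a_k = 2, 2, 10, 18, 58, 130, …
Substitute x→r, Dx→(1/r')Dx; clear ⇒ L₀.
h=∫h₀ ⇒ L = L₀·Dx.
L = (1 + 10·x)·Dx + (-1 - 5·x - 4·x^2 + 4·x^3)·Dx^2  (order 2).
h: a_k = 0, 2, 1, 2, -7/2, 54/5, …
ICs: h(0) = 0, h′(0) = 2.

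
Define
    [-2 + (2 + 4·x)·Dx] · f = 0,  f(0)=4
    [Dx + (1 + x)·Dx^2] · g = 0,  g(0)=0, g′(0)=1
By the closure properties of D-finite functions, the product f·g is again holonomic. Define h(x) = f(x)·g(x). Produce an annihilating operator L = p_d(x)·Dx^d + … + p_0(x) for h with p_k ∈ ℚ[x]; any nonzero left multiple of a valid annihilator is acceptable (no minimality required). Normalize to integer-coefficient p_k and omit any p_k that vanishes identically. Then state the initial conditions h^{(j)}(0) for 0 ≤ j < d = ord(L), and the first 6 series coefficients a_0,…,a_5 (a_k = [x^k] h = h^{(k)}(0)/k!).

f: a_k = 4, 4, -2, 2, -5/2, 7/2, …
g: a_k = 0, 1, -1/2, 1/3, -1/4, 1/5, …
Sym-product of L_f,L_g gives L₀ (≤ ord 2).
L = (2 + x) + (-1 - 2·x)·Dx + (1 + 5·x + 8·x^2 + 4·x^3)·Dx^2  (order 2).
h: a_k = 0, 4, 2, -8/3, 10/3, -131/30, …
ICs: h(0) = 0, h′(0) = 4.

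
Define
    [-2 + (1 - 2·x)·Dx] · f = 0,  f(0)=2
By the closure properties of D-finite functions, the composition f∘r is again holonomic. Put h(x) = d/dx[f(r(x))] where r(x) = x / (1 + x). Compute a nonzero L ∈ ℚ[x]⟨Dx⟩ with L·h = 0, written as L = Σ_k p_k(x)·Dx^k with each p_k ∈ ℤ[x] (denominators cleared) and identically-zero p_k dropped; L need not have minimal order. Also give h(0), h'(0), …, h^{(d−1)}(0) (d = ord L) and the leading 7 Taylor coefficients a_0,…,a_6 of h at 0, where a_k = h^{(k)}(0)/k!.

f: a_k = 2, 4, 8, 16, 32, 64, 128, …
Substitute x→r, Dx→(1/r')Dx; clear ⇒ L₀.
Derive L from L₀ (diff closure).
L = 2 + (-1 + x)·Dx  (order 1).
h: a_k = 4, 8, 12, 16, 20, 24, 28, …
ICs: h(0) = 4.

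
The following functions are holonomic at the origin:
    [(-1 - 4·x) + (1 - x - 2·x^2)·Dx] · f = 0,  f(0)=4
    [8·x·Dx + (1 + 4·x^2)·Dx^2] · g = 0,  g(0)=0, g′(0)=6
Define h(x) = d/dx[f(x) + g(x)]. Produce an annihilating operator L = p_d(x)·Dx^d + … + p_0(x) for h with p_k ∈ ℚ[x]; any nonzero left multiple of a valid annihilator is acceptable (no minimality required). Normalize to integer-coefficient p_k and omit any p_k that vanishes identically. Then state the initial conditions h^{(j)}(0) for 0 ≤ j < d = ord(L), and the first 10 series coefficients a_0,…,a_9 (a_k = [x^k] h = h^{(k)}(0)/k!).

L = (-24 + 96·x + 864·x^2 + 1536·x^3 + 3264·x^4 + 768·x^6) + (19 + 80·x + 100·x^2 + 544·x^3 + 1424·x^4 + 2368·x^5 + 192·x^6 + 768·x^7)·Dx + (-3 - 7·x - 32·x^2 + 28·x^3 - 24·x^4 + 240·x^5 + 256·x^6 + 64·x^7 + 128·x^8)·Dx^2  (order 2).
h: a_k = 10, 24, 36, 176, 516, 1032, 1996, 5472, 13812, 27320, …
ICs: h(0) = 10, h′(0) = 24.

f: a_k = 4, 4, 12, 20, 44, 84, 172, 340, 684, 1364, …
g: a_k = 0, 6, 0, -8, 0, 96/5, 0, -384/7, 0, 512/3, …
Sum ⇒ L₀ = lclm(L_f,L_g) in ℚ(x)⟨Dx⟩.
Differentiate: ansatz ord ≤ ord L₀ ⇒ L.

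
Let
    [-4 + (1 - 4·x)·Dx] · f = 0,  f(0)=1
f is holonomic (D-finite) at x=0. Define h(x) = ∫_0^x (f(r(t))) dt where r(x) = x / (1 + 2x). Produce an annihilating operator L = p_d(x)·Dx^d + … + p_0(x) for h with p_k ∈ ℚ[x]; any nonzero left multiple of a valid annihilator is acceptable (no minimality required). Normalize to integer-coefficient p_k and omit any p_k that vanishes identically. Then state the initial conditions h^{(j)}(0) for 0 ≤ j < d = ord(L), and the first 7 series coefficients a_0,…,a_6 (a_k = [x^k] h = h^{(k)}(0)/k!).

L = 4·Dx + (-1 + 4·x^2)·Dx^2  (order 2).
h: a_k = 0, 1, 2, 8/3, 4, 32/5, 32/3, …
ICs: h(0) = 0, h′(0) = 1.

f: a_k = 1, 4, 16, 64, 256, 1024, 4096, …
f∘r: x↦r, Dx↦Dx/r' in L_f ⇒ L₀.
h=∫₀ˣh₀: take L = L₀·Dx.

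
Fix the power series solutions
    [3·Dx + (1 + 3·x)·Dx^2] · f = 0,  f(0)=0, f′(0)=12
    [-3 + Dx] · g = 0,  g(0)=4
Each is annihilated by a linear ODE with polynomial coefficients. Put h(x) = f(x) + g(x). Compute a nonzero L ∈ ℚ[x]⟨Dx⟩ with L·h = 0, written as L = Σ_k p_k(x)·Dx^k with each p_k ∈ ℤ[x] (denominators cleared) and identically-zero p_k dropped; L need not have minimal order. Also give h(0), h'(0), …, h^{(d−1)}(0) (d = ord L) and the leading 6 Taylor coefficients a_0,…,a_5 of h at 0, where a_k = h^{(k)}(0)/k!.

f: a_k = 0, 12, -18, 36, -81, 972/5, …
g: a_k = 4, 12, 18, 18, 27/2, 81/10, …
h₀=f+g: left-lcm gives L₀, ord ≤ 3.
L = (-27 - 27·x)·Dx + (3 - 18·x - 27·x^2)·Dx^2 + (2 + 9·x + 9·x^2)·Dx^3  (order 3).
h: a_k = 4, 24, 0, 54, -135/2, 405/2, …
ICs: h(0) = 4, h′(0) = 24, h′′(0) = 0.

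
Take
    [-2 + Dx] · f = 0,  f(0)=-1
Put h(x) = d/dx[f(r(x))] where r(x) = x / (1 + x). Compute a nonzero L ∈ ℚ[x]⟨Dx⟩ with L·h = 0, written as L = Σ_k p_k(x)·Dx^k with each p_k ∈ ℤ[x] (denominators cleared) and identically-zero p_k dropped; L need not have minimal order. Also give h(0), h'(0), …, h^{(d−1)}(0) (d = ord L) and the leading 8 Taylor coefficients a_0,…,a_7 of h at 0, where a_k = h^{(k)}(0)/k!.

f: a_k = -1, -2, -2, -4/3, -2/3, -4/15, -4/45, -8/315, …
h₀=f(r): pull back L_f along r ⇒ L₀.
Derive L from L₀ (diff closure).
L = -2·x + (-1 - 2·x - x^2)·Dx  (order 1).
h: a_k = -2, 0, 2, -8/3, 2, -8/15, -10/9, 256/105, …
ICs: h(0) = -2.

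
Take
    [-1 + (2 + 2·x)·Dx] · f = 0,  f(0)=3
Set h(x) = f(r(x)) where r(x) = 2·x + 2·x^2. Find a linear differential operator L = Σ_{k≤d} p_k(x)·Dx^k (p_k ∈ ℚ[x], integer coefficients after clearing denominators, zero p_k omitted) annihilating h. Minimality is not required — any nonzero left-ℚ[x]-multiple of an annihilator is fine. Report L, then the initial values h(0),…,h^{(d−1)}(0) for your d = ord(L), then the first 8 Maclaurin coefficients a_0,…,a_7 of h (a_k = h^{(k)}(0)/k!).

f: a_k = 3, 3/2, -3/8, 3/16, -15/128, 21/256, -63/1024, 99/2048, …
L₀ from L_f via x↦r, Dx↦r'^{-1}Dx.
L = (-1 - 2·x) + (1 + 2·x + 2·x^2)·Dx  (order 1).
h: a_k = 3, 3, 3/2, -3/2, 9/8, -3/8, -9/16, 21/16, …
ICs: h(0) = 3.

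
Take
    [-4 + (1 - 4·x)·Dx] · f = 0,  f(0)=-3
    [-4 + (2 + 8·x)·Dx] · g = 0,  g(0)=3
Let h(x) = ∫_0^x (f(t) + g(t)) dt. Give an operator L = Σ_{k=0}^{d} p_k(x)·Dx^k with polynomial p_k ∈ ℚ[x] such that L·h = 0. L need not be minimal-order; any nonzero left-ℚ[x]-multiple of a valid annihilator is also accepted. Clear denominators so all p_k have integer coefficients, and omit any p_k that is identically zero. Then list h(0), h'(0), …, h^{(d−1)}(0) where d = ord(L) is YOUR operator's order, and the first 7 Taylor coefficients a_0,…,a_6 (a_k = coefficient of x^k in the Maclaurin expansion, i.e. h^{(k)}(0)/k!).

L = (-40 - 96·x)·Dx + (18 + 112·x + 288·x^2)·Dx^2 + (-1 - 12·x + 16·x^2 + 192·x^3)·Dx^3  (order 3).
h: a_k = 0, 0, -3, -18, -45, -798/5, -498, …
ICs: h(0) = 0, h′(0) = 0, h′′(0) = -6.

f: a_k = -3, -12, -48, -192, -768, -3072, -12288, …
g: a_k = 3, 6, -6, 12, -30, 84, -252, …
h₀=f+g: left-lcm gives L₀, ord ≤ 2.
h=∫₀ˣh₀: take L = L₀·Dx.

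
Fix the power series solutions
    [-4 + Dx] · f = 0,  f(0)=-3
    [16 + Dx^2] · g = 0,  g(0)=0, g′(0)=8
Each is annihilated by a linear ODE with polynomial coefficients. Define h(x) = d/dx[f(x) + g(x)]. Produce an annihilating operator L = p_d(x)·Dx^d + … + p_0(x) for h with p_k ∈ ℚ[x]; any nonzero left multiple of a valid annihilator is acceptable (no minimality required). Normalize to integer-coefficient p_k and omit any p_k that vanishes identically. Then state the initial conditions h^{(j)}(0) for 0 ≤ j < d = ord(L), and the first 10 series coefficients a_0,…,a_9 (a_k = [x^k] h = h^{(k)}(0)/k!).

L = 64 - 16·Dx + 4·Dx^2 - Dx^3  (order 3).
h: a_k = -4, -48, -160, -128, -128/3, -512/5, -1024/9, -4096/105, -2048/315, -8192/945, …
ICs: h(0) = -4, h′(0) = -48, h′′(0) = -320.

f: a_k = -3, -12, -24, -32, -32, -128/5, -256/15, -1024/105, -512/105, -2048/945, …
g: a_k = 0, 8, 0, -64/3, 0, 256/15, 0, -2048/315, 0, 4096/2835, …
Sum ⇒ L₀ = lclm(L_f,L_g) in ℚ(x)⟨Dx⟩.
Derive L from L₀ (diff closure).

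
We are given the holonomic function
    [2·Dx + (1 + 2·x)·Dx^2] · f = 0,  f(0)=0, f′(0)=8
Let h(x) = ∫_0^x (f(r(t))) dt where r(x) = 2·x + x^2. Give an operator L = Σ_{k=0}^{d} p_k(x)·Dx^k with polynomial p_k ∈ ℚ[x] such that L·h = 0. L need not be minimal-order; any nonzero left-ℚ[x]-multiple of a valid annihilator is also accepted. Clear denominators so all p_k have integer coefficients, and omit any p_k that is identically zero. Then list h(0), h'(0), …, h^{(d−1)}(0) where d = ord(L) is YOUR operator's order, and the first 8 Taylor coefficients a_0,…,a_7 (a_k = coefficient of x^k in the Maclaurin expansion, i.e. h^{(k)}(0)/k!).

L = (3 + 4·x + 2·x^2)·Dx^2 + (1 + 5·x + 6·x^2 + 2·x^3)·Dx^3  (order 3).
h: a_k = 0, 0, 8, -8, 40/3, -136/5, 928/15, -1056/7, …
ICs: h(0) = 0, h′(0) = 0, h′′(0) = 16.

f: a_k = 0, 8, -8, 32/3, -16, 128/5, -128/3, 512/7, …
Change of var in L_f (x↦r) gives L₀.
∫: right-multiply L₀ by Dx.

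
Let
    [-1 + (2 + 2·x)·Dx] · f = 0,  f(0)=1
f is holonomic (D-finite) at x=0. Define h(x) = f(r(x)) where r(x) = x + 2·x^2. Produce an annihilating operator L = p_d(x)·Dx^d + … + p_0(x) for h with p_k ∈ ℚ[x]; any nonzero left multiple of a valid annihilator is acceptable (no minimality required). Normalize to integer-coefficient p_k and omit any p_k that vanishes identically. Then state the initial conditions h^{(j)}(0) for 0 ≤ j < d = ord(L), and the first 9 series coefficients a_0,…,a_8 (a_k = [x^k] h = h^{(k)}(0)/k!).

L = (-1 - 4·x) + (2 + 2·x + 4·x^2)·Dx  (order 1).
h: a_k = 1, 1/2, 7/8, -7/16, -21/128, 119/256, -189/1024, -791/2048, 17843/32768, …
ICs: h(0) = 1.

f: a_k = 1, 1/2, -1/8, 1/16, -5/128, 7/256, -21/1024, 33/2048, -429/32768, …
Change of var in L_f (x↦r) gives L₀.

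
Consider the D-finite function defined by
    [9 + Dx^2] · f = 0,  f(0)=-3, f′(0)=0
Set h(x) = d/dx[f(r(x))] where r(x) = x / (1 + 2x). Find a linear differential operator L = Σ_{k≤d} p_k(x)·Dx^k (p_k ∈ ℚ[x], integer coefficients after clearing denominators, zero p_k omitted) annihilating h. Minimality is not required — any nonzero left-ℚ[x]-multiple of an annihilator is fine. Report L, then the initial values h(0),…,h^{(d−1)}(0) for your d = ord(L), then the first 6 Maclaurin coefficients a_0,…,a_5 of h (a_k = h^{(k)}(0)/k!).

f: a_k = -3, 0, 27/2, 0, -81/8, 0, …
h₀=f(r): pull back L_f along r ⇒ L₀.
h₀' ⇒ L via d/dx closure of L₀.
L = (33 + 96·x + 96·x^2) + (12 + 72·x + 144·x^2 + 96·x^3)·Dx + (1 + 8·x + 24·x^2 + 32·x^3 + 16·x^4)·Dx^2  (order 2).
h: a_k = 0, 27, -162, 1215/2, -1755, 162729/40, …
ICs: h(0) = 0, h′(0) = 27.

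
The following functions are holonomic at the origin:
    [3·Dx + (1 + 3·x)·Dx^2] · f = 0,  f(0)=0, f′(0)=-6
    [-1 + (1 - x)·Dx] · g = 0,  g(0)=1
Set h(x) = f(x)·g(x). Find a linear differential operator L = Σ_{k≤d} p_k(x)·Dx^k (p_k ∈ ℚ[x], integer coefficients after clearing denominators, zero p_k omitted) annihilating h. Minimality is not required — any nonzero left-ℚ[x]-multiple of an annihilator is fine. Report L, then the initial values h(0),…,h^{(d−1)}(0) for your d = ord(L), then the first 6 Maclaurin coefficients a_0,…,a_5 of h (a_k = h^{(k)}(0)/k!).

f: a_k = 0, -6, 9, -18, 81/2, -486/5, …
g: a_k = 1, 1, 1, 1, 1, 1, …
Product ⇒ symmetric product L₀, ord ≤ 2.
L = 3 + (-1 + 9·x)·Dx + (-1 - 2·x + 3·x^2)·Dx^2  (order 2).
h: a_k = 0, -6, 3, -15, 51/2, -717/10, …
ICs: h(0) = 0, h′(0) = -6.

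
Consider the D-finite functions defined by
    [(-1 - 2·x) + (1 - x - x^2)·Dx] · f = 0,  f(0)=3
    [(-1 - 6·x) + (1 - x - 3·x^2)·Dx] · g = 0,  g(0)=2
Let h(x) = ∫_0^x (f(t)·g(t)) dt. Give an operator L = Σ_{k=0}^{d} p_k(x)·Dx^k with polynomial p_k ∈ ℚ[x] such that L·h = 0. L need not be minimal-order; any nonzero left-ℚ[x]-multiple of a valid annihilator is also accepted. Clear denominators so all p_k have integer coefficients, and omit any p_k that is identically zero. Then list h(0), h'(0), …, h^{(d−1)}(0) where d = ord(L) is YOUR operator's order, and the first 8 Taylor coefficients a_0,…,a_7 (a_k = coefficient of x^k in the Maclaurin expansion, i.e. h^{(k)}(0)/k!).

f: a_k = 3, 3, 6, 9, 15, 24, 39, 63, …
g: a_k = 2, 2, 8, 14, 38, 80, 194, 434, …
L₀ := L_f ⊗_s L_g (sym. prod.), ord ≤ 1.
h=∫₀ˣh₀: take L = L₀·Dx.
L = (-2 - 6·x + 12·x^2 + 12·x^3)·Dx + (1 - 2·x - 3·x^2 + 4·x^3 + 3·x^4)·Dx^2  (order 2).
h: a_k = 0, 6, 6, 14, 24, 252/5, 98, 1422/7, …
ICs: h(0) = 0, h′(0) = 6.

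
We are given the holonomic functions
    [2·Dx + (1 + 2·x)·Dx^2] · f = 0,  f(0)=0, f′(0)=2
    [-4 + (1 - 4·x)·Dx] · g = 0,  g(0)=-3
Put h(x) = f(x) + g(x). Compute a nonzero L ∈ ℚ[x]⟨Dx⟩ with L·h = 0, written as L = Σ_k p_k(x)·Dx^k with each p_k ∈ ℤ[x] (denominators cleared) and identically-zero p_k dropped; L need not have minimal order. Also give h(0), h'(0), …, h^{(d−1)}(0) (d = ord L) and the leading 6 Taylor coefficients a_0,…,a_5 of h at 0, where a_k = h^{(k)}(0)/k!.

L = (-128 - 64·x)·Dx + (-44 - 224·x - 128·x^2)·Dx^2 + (5 - 6·x - 48·x^2 - 32·x^3)·Dx^3  (order 3).
h: a_k = -3, -10, -50, -568/3, -772, -15328/5, …
ICs: h(0) = -3, h′(0) = -10, h′′(0) = -100.

f: a_k = 0, 2, -2, 8/3, -4, 32/5, …
g: a_k = -3, -12, -48, -192, -768, -3072, …
Sum ⇒ L₀ = lclm(L_f,L_g) in ℚ(x)⟨Dx⟩.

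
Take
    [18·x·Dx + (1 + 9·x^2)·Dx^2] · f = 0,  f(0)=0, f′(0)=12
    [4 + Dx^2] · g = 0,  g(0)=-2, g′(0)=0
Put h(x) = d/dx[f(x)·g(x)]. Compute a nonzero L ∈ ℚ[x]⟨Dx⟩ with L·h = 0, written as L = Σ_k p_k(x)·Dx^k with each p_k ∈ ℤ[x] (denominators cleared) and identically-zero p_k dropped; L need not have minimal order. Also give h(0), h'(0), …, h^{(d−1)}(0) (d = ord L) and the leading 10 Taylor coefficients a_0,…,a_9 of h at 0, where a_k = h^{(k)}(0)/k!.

L = (52480 + 1115424·x^2 + 18751824·x^4 + 15209856·x^6 + 3464208·x^8 - 11337408·x^10 + 34012224·x^12) + (31032·x + 1320624·x^3 + 10701720·x^5 + 13646880·x^7 + 18895680·x^9 + 34012224·x^11)·Dx + (13640 + 300780·x^2 + 4978584·x^4 + 5269212·x^6 + 3621672·x^8 + 2834352·x^10 + 17006112·x^12)·Dx^2 + (7758·x + 330156·x^3 + 2675430·x^5 + 3411720·x^7 + 4723920·x^9 + 8503056·x^11)·Dx^3 + (130 + 5481·x^2 + 72657·x^4 + 366687·x^6 + 688905·x^8 + 1417176·x^10 + 2125764·x^12)·Dx^4  (order 4).
h: a_k = -24, 0, 360, 0, -2744, 0, 349352/15, 0, -7169592/35, 0, …
ICs: h(0) = -24, h′(0) = 0, h′′(0) = 720, h′′′(0) = 0.

f: a_k = 0, 12, 0, -36, 0, 972/5, 0, -8748/7, 0, 8748, …
g: a_k = -2, 0, 4, 0, -4/3, 0, 8/45, 0, -4/315, 0, …
h₀=f·g: eliminate ⇒ L₀, order ≤ 2·2.
h₀' ⇒ L via d/dx closure of L₀.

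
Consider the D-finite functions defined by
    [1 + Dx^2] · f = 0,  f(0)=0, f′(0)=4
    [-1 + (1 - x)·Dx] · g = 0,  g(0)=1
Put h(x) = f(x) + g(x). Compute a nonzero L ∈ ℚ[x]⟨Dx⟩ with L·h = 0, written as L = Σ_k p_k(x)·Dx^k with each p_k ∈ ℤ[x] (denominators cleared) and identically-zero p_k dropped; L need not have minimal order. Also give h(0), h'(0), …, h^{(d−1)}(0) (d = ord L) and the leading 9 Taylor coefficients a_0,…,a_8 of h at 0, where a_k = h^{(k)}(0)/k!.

L = (-7 + 2·x - x^2) + (3 - 5·x + 3·x^2 - x^3)·Dx + (-7 + 2·x - x^2)·Dx^2 + (3 - 5·x + 3·x^2 - x^3)·Dx^3  (order 3).
h: a_k = 1, 5, 1, 1/3, 1, 31/30, 1, 1259/1260, 1, …
ICs: h(0) = 1, h′(0) = 5, h′′(0) = 2.

f: a_k = 0, 4, 0, -2/3, 0, 1/30, 0, -1/1260, 0, …
g: a_k = 1, 1, 1, 1, 1, 1, 1, 1, 1, …
h₀=f+g: left-lcm gives L₀, ord ≤ 3.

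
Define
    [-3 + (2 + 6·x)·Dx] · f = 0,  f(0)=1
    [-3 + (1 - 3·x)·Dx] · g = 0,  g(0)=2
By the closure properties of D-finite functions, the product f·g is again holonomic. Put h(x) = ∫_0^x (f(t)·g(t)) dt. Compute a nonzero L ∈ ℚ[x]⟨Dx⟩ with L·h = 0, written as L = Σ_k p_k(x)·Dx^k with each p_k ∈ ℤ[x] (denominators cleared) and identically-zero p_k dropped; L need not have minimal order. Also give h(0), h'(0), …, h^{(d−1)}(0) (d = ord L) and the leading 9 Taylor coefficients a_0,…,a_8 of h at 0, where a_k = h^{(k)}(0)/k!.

f: a_k = 1, 3/2, -9/8, 27/16, -405/128, 1701/256, -15309/1024, 72171/2048, -2814669/32768, …
g: a_k = 2, 6, 18, 54, 162, 486, 1458, 4374, 13122, …
h₀=f·g: eliminate ⇒ L₀, order ≤ 1·1.
Integrate: L := L₀·Dx.
L = (9 + 9·x)·Dx + (-2 + 18·x^2)·Dx^2  (order 2).
h: a_k = 0, 2, 9/2, 33/4, 621/32, 14499/320, 29565/256, 1049031/3584, 6366357/8192, …
ICs: h(0) = 0, h′(0) = 2.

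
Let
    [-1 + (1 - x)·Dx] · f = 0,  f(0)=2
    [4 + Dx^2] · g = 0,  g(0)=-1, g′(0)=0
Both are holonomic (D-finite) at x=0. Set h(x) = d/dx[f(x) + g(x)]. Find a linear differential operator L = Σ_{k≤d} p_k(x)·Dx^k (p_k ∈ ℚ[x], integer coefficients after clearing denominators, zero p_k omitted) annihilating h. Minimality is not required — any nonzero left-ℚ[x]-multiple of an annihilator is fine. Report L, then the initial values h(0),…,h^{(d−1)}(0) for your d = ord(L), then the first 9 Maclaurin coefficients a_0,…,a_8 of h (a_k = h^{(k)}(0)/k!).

f: a_k = 2, 2, 2, 2, 2, 2, 2, 2, 2, …
g: a_k = -1, 0, 2, 0, -2/3, 0, 4/45, 0, -2/315, …
L₀ := lclm(L_f,L_g); ord L₀ ≤ 1+2.
h=h₀': d/dx-closure on L₀ ⇒ L.
L = (64 - 32·x + 16·x^2) + (-20 + 36·x - 24·x^2 + 8·x^3)·Dx + (16 - 8·x + 4·x^2)·Dx^2 + (-5 + 9·x - 6·x^2 + 2·x^3)·Dx^3  (order 3).
h: a_k = 2, 8, 6, 16/3, 10, 188/15, 14, 5024/315, 18, …
ICs: h(0) = 2, h′(0) = 8, h′′(0) = 12.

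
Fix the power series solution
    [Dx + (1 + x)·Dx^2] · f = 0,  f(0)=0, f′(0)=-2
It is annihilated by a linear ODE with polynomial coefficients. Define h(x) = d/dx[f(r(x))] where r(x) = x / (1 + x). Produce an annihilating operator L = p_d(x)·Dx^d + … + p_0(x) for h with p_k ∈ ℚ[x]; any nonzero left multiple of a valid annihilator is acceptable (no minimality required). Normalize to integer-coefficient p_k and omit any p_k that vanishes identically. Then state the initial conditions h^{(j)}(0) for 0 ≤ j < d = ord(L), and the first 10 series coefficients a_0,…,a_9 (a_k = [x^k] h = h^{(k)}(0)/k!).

L = (3 + 4·x) + (1 + 3·x + 2·x^2)·Dx  (order 1).
h: a_k = -2, 6, -14, 30, -62, 126, -254, 510, -1022, 2046, …
ICs: h(0) = -2.

f: a_k = 0, -2, 1, -2/3, 1/2, -2/5, 1/3, -2/7, 1/4, -2/9, …
Change of var in L_f (x↦r) gives L₀.
h₀' ⇒ L via d/dx closure of L₀.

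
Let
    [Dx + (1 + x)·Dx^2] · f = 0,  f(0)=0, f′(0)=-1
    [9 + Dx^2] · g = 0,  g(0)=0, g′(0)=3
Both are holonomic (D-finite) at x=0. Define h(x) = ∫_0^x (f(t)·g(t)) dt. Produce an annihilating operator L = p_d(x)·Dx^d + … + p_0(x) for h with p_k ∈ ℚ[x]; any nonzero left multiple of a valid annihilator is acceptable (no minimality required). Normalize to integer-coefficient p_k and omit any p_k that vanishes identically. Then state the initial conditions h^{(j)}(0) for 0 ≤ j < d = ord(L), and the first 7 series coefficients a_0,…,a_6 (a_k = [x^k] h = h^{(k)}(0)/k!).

f: a_k = 0, -1, 1/2, -1/3, 1/4, -1/5, 1/6, …
g: a_k = 0, 3, 0, -9/2, 0, 81/40, 0, …
Sym-product of L_f,L_g gives L₀ (≤ ord 4).
∫: right-multiply L₀ by Dx.
L = (2493 + 10854·x + 17091·x^2 + 11664·x^3 + 2916·x^4)·Dx + (612 + 1908·x + 1944·x^2 + 648·x^3)·Dx^2 + (592 + 2484·x + 3834·x^2 + 2592·x^3 + 648·x^4)·Dx^3 + (68 + 212·x + 216·x^2 + 72·x^3)·Dx^4 + (35 + 142·x + 215·x^2 + 144·x^3 + 36·x^4)·Dx^5  (order 5).
h: a_k = 0, 0, 0, -1, 3/8, 7/10, -1/4, …
ICs: h(0) = 0, h′(0) = 0, h′′(0) = 0, h′′′(0) = -6, h′′′′(0) = 9.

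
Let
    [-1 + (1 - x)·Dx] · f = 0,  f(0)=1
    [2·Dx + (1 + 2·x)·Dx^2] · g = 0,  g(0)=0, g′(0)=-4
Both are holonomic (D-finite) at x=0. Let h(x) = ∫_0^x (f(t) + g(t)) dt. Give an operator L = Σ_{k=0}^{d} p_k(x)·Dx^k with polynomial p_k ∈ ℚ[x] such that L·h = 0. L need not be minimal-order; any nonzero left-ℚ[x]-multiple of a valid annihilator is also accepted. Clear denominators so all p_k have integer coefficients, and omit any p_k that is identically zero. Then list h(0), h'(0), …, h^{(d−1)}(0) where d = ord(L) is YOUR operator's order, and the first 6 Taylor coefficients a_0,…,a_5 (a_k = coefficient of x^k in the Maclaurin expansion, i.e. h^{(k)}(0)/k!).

f: a_k = 1, 1, 1, 1, 1, 1, …
g: a_k = 0, -4, 4, -16/3, 8, -64/5, …
Sum ⇒ L₀ = lclm(L_f,L_g) in ℚ(x)⟨Dx⟩.
∫: right-multiply L₀ by Dx.
L = (14 + 4·x)·Dx^2 + (-1 + 20·x + 8·x^2)·Dx^3 + (-2 - 3·x + 3·x^2 + 2·x^3)·Dx^4  (order 4).
h: a_k = 0, 1, -3/2, 5/3, -13/12, 9/5, …
ICs: h(0) = 0, h′(0) = 1, h′′(0) = -3, h′′′(0) = 10.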